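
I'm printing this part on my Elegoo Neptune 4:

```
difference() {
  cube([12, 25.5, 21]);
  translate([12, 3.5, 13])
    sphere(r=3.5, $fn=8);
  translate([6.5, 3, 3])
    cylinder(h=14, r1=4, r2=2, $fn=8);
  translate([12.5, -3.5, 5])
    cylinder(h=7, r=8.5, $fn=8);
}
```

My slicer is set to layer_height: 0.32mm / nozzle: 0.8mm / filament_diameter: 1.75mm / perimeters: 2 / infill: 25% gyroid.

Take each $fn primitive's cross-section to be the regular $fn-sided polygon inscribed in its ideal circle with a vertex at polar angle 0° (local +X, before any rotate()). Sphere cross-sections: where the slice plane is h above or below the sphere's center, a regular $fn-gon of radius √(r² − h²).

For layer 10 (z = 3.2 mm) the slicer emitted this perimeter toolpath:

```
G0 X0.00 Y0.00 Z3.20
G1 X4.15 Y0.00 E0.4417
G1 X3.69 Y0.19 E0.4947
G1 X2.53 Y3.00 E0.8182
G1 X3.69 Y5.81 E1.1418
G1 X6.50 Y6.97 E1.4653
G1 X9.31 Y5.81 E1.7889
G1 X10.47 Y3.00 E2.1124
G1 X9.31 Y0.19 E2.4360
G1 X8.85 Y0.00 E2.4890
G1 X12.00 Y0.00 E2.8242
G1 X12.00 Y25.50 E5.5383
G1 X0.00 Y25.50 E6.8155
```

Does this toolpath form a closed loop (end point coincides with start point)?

Start point (G0): (0.00, 0.00). End point (last G1): the path does not return to the start — open.

no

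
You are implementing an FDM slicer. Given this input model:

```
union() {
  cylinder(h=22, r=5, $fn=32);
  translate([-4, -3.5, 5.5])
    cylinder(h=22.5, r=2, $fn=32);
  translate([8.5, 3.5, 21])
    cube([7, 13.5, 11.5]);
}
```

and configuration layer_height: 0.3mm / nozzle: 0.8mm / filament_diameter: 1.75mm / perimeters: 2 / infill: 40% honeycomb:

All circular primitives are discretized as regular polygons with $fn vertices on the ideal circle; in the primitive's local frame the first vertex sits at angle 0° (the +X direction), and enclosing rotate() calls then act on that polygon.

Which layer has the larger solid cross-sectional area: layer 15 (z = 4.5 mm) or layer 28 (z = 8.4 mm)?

Layer 15 (z = 4.5): the r=5 cylinder gives a regular 32-gon of circumradius 5 (constant along its height) (area = (32/2)·5.000²·sin(360°/32) = 78.04 mm²); the cylinder at (-4, -3.5) is absent (z outside [5.5, 28]); the cube at (8.5, 3.5) does not reach this height (z outside [21, 32.5]); Merging all regions: only the r=5 cylinder is present, so the union is just that shape — area = 78.04 mm². So its area = 78.04 mm². Layer 28 (z = 8.4): the r=5 cylinder gives a regular 32-gon of circumradius 5 (constant along its height) (area = (32/2)·5.000²·sin(360°/32) = 78.04 mm²); the r=2 cylinder at (-4, -3.5) contributes a regular 32-gon of circumradius 2 (area = (32/2)·2.000²·sin(360°/32) = 12.49 mm²); the cube at (8.5, 3.5) is absent (z outside [21, 32.5]); Merging all regions: the regions partially overlap — summed areas 90.52 mm² minus the doubly-counted overlap 4.44 mm² gives 86.08 mm² — area = 86.08 mm². So its area = 86.08 mm². Layer 28 is larger (86.08 vs 78.04 mm²).

layer 28 (z = 8.4 mm)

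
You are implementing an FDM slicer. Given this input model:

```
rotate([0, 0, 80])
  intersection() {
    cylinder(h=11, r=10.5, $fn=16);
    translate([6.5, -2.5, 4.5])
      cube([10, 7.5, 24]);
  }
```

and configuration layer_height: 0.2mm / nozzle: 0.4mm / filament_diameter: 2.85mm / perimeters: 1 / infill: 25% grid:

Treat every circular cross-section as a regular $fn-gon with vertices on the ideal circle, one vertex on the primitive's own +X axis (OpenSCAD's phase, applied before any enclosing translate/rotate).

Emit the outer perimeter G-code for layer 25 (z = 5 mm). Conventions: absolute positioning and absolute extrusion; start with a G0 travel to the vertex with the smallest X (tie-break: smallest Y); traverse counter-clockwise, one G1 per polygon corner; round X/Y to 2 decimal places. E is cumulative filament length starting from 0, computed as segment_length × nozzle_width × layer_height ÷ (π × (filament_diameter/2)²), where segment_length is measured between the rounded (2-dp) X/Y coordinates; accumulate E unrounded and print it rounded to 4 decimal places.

At z = 5 mm: the r=10.5 cylinder gives a regular 16-gon of circumradius 10.5 (constant along its height); the cube at (6.5, -2.5) is present — its section is the full 10×7.5 rectangle; Taking the intersection: the 10×7.5 cube at (6.5, -2.5) partially overlaps the r=10.5 cylinder; clipping to the common part keeps 26.67 mm² — 1 connected region; (rotated 80° about Z; rotation is an isometry so areas/perimeters/island counts are preserved). The outline is a single polygon with 6 vertices. Extrusion per mm of travel: 0.4 × 0.2 / (π × 1.425²) = 0.012540. Accumulating E over each segment gives final E = 0.2681.

G0 X-3.80 Y7.27 Z5.00
G1 X3.59 Y5.97 E0.0941
G1 X4.20 Y9.42 E0.1380
G1 X1.82 Y10.34 E0.1700
G1 X-2.27 Y10.25 E0.2213
G1 X-3.35 Y9.78 E0.2361
G1 X-3.80 Y7.27 E0.2681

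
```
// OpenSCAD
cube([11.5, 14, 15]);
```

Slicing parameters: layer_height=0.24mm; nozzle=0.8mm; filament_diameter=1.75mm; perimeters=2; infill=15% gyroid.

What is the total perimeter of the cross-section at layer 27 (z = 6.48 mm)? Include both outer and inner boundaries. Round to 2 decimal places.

At z = 6.48 mm: the 11.5×14 cube contributes its full rectangle (perimeter 51.00 mm). Overall, the cross-section is a single solid region. Total boundary length (outer) = 51.00 mm.

51.00 mm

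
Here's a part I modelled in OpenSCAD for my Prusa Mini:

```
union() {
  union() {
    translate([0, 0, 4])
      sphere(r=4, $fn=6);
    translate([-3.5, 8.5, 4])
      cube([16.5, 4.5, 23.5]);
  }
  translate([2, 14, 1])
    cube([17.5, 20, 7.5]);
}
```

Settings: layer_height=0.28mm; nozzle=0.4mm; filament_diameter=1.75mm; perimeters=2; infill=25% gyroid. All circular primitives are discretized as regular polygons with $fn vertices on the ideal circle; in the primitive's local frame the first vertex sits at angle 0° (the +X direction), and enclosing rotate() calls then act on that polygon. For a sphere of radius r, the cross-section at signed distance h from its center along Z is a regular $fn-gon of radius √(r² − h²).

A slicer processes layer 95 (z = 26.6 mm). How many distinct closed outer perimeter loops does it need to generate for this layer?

1

At z = 26.6 mm: the sphere is absent (|z−center|=22.600 > r=4); the cube at (-3.5, 8.5) (footprint 16.5×4.5) is included at this height; Taking the union: only the 16.5×4.5 cube at (-3.5, 8.5) is present, so the union is just that shape — 1 connected region; the cube at (2, 14) does not reach this height (z outside [1, 8.5]); Taking the union: only that combined region is present, so the union is just that shape — 1 connected region. The result has 1 disconnected region.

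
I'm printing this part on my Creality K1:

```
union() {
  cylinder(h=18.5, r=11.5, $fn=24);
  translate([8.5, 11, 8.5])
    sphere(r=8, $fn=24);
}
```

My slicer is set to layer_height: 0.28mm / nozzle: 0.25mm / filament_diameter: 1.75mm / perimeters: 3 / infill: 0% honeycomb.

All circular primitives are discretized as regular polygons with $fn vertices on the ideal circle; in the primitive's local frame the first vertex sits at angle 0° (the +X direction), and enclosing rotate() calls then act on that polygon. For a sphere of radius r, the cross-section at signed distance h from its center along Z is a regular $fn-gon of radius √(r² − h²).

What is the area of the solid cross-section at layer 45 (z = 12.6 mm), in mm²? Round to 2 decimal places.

At z = 12.6 mm: the r=11.5 cylinder contributes a regular 24-gon of circumradius 11.5 (area = (24/2)·11.500²·sin(360°/24) = 410.75 mm²); the sphere at (8.5, 11): section is a regular 24-gon, circumradius = √(r²−h²) = √(8²−4.1²) = 6.869 (area = (24/2)·6.869²·sin(360°/24) = 146.56 mm²); Merging all regions: the regions partially overlap — summed areas 557.31 mm² minus the doubly-counted overlap 33.81 mm² gives 523.50 mm² — area = 523.50 mm². Overall, the cross-section is a single solid region. Net area = 523.50 mm².

523.50 mm²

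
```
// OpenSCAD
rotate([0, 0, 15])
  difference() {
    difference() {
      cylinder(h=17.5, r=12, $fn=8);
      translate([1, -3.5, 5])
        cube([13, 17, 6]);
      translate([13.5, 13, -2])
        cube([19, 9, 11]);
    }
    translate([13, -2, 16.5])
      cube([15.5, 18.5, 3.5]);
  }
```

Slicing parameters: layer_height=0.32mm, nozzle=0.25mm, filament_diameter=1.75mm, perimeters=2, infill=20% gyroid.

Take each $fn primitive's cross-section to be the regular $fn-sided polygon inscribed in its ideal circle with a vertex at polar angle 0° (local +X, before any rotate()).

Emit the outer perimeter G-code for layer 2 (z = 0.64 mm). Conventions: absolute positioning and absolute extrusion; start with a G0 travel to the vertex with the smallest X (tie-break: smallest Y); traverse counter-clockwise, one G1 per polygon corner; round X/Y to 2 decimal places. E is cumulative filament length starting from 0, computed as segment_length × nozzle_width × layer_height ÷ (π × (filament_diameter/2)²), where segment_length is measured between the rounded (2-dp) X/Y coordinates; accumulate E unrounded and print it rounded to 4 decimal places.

At z = 0.64 mm: the r=12 cylinder contributes a regular 8-gon of circumradius 12; the cube at (1, -3.5) is absent (z outside [5, 11]); the cube at (13.5, 13) is present — its section is the full 19×9 rectangle; Taking the first minus the rest: starting from the r=12 cylinder, the 19×9 cube at (13.5, 13) misses the remaining region (no effect) — 1 connected region; the cube at (13, -2) is not intersected at this z (z outside [16.5, 20]); After the difference (first − rest): none of the subtracted shapes is present at this height, so the result so far is unchanged — 1 connected region; (rotated 15° about Z; rotation is an isometry so areas/perimeters/island counts are preserved). The outline is a single polygon with 8 vertices. Extrusion per mm of travel: 0.25 × 0.32 / (π × 0.875²) = 0.033260. Accumulating E over each segment gives final E = 2.4436.

G0 X-11.59 Y-3.11 Z0.64
G1 X-6.00 Y-10.39 E0.3053
G1 X3.11 Y-11.59 E0.6109
G1 X10.39 Y-6.00 E0.9162
G1 X11.59 Y3.11 E1.2218
G1 X6.00 Y10.39 E1.5271
G1 X-3.11 Y11.59 E1.8327
G1 X-10.39 Y6.00 E2.1380
G1 X-11.59 Y-3.11 E2.4436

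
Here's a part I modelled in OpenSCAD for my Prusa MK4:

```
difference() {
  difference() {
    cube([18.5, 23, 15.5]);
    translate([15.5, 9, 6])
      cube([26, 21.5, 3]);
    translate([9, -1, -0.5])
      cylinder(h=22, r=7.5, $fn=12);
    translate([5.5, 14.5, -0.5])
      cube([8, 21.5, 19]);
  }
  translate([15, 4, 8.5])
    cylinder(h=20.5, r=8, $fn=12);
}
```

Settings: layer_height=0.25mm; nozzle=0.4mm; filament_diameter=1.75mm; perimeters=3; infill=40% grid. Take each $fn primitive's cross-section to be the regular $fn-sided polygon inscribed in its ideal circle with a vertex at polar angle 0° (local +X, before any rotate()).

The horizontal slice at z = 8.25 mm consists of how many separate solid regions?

At z = 8.25 mm: the 18.5×23 cube contributes its full rectangle; the 26×21.5 cube at (15.5, 9) contributes its full rectangle; the r=7.5 cylinder at (9, -1) contributes a regular 12-gon of circumradius 7.5; the cube at (5.5, 14.5) is present — its section is the full 8×21.5 rectangle; Taking the first minus the rest: starting from the 18.5×23 cube, the 26×21.5 cube at (15.5, 9) partially overlaps it — only the 42.00 mm² overlap (of its 559.00 mm²) is removed, clipping the outline; the r=7.5 cylinder at (9, -1) partially overlaps it — only the 69.64 mm² overlap (of its 168.75 mm²) is removed, clipping the outline; the 8×21.5 cube at (5.5, 14.5) partially overlaps it — only the 68.00 mm² overlap (of its 172.00 mm²) is removed, clipping the outline — 1 connected region; the cylinder at (15, 4) is not intersected at this z (z outside [8.5, 29]); Subtracting the remaining from the first: none of the subtracted shapes is present at this height, so that combined region is unchanged — 1 connected region. The result has 1 disconnected region.

1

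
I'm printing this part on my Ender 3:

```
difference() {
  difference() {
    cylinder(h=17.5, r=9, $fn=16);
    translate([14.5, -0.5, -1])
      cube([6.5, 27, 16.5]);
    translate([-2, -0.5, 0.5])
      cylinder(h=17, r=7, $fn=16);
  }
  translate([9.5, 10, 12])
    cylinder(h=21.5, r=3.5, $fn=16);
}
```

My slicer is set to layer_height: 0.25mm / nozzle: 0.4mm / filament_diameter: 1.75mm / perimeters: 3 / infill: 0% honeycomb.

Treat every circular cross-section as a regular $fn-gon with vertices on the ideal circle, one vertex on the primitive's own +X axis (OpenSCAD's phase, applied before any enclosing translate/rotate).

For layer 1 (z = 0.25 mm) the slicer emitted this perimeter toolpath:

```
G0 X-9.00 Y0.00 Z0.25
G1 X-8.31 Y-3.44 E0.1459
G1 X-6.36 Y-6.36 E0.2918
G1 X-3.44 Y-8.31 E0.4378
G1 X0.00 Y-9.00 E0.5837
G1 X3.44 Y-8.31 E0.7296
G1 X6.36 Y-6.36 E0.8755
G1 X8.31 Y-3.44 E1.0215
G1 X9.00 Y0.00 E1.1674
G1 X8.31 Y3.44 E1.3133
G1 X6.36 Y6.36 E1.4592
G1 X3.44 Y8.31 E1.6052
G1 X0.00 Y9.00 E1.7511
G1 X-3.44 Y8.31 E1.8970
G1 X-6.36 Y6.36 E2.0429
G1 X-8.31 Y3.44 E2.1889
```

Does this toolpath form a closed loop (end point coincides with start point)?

no

Start point (G0): (-9.00, 0.00). End point (last G1): the path does not return to the start — open.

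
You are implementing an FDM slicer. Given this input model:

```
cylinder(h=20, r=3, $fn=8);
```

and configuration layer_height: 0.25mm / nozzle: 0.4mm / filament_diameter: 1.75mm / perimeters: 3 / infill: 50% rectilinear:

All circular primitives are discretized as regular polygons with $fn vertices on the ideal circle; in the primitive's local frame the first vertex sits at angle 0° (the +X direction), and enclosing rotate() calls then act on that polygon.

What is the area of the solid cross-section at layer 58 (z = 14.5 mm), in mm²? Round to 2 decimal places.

25.46 mm²

At z = 14.5 mm: the r=3 cylinder gives a regular 8-gon of circumradius 3 (constant along its height) (area = (8/2)·3.000²·sin(360°/8) = 25.46 mm²). Overall, the cross-section is a single solid region. Net area = 25.46 mm².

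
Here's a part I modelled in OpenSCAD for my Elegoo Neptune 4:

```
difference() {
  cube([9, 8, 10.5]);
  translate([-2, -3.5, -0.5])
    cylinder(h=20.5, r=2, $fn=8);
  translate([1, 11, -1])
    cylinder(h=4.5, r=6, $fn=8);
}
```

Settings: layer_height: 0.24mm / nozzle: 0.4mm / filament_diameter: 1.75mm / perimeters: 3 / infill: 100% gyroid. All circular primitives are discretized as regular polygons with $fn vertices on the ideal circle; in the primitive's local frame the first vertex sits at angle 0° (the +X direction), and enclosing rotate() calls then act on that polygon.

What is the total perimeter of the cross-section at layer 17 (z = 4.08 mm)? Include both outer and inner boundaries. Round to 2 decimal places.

At z = 4.08 mm: the 9×8 cube contributes its full rectangle (perimeter 34.00 mm); the r=2 cylinder at (-2, -3.5) contributes a regular 8-gon of circumradius 2 (perimeter = 2·8·2.000·sin(180°/8) = 12.25 mm); the cylinder at (1, 11) does not reach this height (z outside [-1, 3.5]); After the difference (first − rest): starting from the 9×8 cube, the r=2 cylinder at (-2, -3.5) misses the remaining region (no effect) — boundary = 34.00 mm. Overall, the cross-section is a single solid region. Total boundary length (outer) = 34.00 mm.

34.00 mm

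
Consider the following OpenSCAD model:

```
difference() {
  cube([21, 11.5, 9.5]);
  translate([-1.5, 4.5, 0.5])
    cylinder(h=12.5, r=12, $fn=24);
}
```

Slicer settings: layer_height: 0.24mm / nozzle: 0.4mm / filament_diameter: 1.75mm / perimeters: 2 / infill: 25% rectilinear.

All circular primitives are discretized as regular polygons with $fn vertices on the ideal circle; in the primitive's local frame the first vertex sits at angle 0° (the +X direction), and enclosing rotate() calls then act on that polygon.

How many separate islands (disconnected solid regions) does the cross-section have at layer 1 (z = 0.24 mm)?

At z = 0.24 mm: the 21×11.5 cube contributes its full rectangle; the cylinder at (-1.5, 4.5) is absent (z outside [0.5, 13]); Subtracting the remaining from the first: none of the subtracted shapes is present at this height, so the 21×11.5 cube is unchanged — 1 connected region. Overall, the cross-section is a single solid region. Island count = 1.

1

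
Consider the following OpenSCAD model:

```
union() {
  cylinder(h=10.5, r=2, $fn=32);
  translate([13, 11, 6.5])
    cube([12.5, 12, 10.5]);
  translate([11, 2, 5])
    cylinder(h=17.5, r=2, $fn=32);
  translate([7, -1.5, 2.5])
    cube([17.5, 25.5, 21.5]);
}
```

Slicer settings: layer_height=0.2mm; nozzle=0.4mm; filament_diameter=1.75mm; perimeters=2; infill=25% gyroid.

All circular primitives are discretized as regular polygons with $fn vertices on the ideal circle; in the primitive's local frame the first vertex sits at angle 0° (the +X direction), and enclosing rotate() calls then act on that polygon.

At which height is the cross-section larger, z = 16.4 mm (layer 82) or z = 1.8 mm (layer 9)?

Layer 82 (z = 16.4): the cylinder does not reach this height (z outside [0, 10.5]); the 12.5×12 cube at (13, 11) contributes its full rectangle (area 150.00 mm²); the r=2 cylinder at (11, 2) contributes a regular 32-gon of circumradius 2 (area = (32/2)·2.000²·sin(360°/32) = 12.49 mm²); the cube at (7, -1.5) (footprint 17.5×25.5) is included at this height (area 446.25 mm²); Merging all regions: the regions partially overlap — summed areas 608.74 mm² minus the doubly-counted overlap 150.49 mm² gives 458.25 mm² — area = 458.25 mm². So its area = 458.25 mm². Layer 9 (z = 1.8): the cylinder: section is a regular 32-gon, circumradius r=2 (area = (32/2)·2.000²·sin(360°/32) = 12.49 mm²); the cube at (13, 11) is not intersected at this z (z outside [6.5, 17]); the cylinder at (11, 2) does not reach this height (z outside [5, 22.5]); the cube at (7, -1.5) is not intersected at this z (z outside [2.5, 24]); Merging all regions: only the r=2 cylinder is present, so the union is just that shape — area = 12.49 mm². So its area = 12.49 mm². Layer 82 is larger (458.25 vs 12.49 mm²).

layer 82 (z = 16.4 mm)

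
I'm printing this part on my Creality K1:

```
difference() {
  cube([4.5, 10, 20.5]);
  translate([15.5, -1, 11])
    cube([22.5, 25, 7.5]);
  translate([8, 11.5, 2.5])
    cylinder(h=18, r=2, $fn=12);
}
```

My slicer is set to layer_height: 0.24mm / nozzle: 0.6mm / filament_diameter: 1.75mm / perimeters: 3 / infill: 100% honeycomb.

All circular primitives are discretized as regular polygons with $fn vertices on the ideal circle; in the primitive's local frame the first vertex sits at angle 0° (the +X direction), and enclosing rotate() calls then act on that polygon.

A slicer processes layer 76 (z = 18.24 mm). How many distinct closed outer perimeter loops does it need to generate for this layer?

1

At z = 18.24 mm: the 4.5×10 cube contributes its full rectangle; the 22.5×25 cube at (15.5, -1) contributes its full rectangle; the cylinder at (8, 11.5): section is a regular 12-gon, circumradius r=2; Taking the first minus the rest: starting from the 4.5×10 cube, the 22.5×25 cube at (15.5, -1) misses the remaining region (no effect); the r=2 cylinder at (8, 11.5) misses the remaining region (no effect) — 1 connected region. The result has 1 disconnected region.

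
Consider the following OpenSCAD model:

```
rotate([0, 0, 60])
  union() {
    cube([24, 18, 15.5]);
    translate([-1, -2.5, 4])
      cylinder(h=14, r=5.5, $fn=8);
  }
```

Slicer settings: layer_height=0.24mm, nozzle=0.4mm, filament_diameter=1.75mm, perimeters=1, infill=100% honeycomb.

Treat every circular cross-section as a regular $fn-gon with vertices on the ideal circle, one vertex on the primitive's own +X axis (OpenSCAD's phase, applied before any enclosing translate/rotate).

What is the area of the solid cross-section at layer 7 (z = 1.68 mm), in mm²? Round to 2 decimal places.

At z = 1.68 mm: the 24×18 cube contributes its full rectangle (area 432.00 mm²); the cylinder at (-1, -2.5) is absent (z outside [4, 18]); Taking the union: only the 24×18 cube is present, so the union is just that shape — area = 432.00 mm²; (whole slice rotated 60° about Z — lengths, areas and connectivity unchanged). Overall, the cross-section is a single solid region. Net area = 432.00 mm².

432.00 mm²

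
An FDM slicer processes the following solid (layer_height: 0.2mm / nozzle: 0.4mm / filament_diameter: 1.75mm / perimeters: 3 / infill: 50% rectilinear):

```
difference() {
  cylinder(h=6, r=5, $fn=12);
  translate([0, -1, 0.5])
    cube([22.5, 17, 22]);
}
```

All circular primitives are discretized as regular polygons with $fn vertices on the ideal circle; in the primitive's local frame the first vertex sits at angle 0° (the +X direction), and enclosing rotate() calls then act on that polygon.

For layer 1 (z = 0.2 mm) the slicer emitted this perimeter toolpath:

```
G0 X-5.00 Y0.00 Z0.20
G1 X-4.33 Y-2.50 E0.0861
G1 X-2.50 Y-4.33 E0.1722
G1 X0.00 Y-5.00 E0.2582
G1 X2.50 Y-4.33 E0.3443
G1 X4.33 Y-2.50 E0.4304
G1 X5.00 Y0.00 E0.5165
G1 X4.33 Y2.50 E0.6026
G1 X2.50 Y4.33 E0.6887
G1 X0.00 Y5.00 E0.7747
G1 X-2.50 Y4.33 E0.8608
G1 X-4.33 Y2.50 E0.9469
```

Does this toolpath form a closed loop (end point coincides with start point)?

Start point (G0): (-5.00, 0.00). End point (last G1): the path does not return to the start — open.

no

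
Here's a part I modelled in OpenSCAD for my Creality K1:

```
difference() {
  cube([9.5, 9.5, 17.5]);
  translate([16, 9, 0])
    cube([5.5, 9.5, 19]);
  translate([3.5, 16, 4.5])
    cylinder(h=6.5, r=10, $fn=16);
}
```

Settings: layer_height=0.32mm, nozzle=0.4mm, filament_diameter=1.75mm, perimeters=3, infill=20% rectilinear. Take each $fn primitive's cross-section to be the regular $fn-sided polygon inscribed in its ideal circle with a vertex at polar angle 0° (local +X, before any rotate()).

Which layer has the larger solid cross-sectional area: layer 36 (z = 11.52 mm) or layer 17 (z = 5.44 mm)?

layer 36 (z = 11.52 mm)

Layer 36 (z = 11.52): the cube is present — its section is the full 9.5×9.5 rectangle (area 90.25 mm²); the cube at (16, 9) (footprint 5.5×9.5) is included at this height (area 52.25 mm²); the cylinder at (3.5, 16) is absent (z outside [4.5, 11]); Taking the first minus the rest: starting from the 9.5×9.5 cube (90.25 mm²), the 5.5×9.5 cube at (16, 9) misses the remaining region (no effect) — area = 90.25 mm². So its area = 90.25 mm². Layer 17 (z = 5.44): the cube (footprint 9.5×9.5) is included at this height (area 90.25 mm²); the cube at (16, 9) is present — its section is the full 5.5×9.5 rectangle (area 52.25 mm²); the r=10 cylinder at (3.5, 16) contributes a regular 16-gon of circumradius 10 (area = (16/2)·10.000²·sin(360°/16) = 306.15 mm²); After the difference (first − rest): starting from the 9.5×9.5 cube (90.25 mm²), the 5.5×9.5 cube at (16, 9) misses the remaining region (no effect); the r=10 cylinder at (3.5, 16) partially overlaps it — only the 27.34 mm² overlap (of its 306.15 mm²) is removed, clipping the outline — area = 62.91 mm². So its area = 62.91 mm². Layer 36 is larger (90.25 vs 62.91 mm²).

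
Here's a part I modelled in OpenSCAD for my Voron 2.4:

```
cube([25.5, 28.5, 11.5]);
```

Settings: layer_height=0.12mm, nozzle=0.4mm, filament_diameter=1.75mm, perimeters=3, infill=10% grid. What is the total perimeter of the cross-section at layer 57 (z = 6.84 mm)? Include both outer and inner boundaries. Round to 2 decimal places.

108.00 mm

At z = 6.84 mm: the 25.5×28.5 cube contributes its full rectangle (perimeter 108.00 mm). Overall, the cross-section is a single solid region. Total boundary length (outer) = 108.00 mm.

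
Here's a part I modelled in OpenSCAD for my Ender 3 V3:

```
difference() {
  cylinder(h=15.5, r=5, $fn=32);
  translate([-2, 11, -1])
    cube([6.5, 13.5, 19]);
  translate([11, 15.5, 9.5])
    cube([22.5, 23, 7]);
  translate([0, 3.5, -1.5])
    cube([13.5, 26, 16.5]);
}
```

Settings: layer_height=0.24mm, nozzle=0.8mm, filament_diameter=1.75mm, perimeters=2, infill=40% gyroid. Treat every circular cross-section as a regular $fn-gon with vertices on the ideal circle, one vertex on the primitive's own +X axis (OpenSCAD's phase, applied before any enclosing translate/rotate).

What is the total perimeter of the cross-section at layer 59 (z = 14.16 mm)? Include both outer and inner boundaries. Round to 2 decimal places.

At z = 14.16 mm: the r=5 cylinder contributes a regular 32-gon of circumradius 5 (perimeter = 2·32·5.000·sin(180°/32) = 31.37 mm); the cube at (-2, 11) (footprint 6.5×13.5) is included at this height (perimeter 40.00 mm); the 22.5×23 cube at (11, 15.5) contributes its full rectangle (perimeter 91.00 mm); the cube at (0, 3.5) is present — its section is the full 13.5×26 rectangle (perimeter 79.00 mm); After the difference (first − rest): starting from the r=5 cylinder, the 6.5×13.5 cube at (-2, 11) misses the remaining region (no effect); the 22.5×23 cube at (11, 15.5) misses the remaining region (no effect); the 13.5×26 cube at (0, 3.5) partially overlaps it — only the 3.63 mm² overlap (of its 351.00 mm²) is removed, clipping the outline — boundary = 32.46 mm. Overall, the cross-section is a single solid region. Total boundary length (outer) = 32.46 mm.

32.46 mm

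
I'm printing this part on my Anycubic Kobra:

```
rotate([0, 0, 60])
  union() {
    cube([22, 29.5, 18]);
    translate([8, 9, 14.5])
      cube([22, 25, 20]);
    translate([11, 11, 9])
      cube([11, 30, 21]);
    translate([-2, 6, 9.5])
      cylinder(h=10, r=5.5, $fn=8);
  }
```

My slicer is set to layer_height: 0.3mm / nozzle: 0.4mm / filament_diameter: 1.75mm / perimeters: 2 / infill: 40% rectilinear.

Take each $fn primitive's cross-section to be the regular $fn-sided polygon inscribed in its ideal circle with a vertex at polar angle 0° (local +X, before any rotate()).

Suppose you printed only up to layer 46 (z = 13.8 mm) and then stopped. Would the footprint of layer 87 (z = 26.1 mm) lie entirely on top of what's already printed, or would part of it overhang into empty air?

Compare the two slices. At z = 13.8: the cube is present — its section is the full 22×29.5 rectangle (area 649.00 mm²); the cube at (8, 9) is not intersected at this z (z outside [14.5, 34.5]); the 11×30 cube at (11, 11) contributes its full rectangle (area 330.00 mm²); the r=5.5 cylinder at (-2, 6) contributes a regular 8-gon of circumradius 5.5 (area = (8/2)·5.500²·sin(360°/8) = 85.56 mm²); Merging all regions: the regions partially overlap — summed areas 1064.56 mm² minus the doubly-counted overlap 225.94 mm² gives 838.62 mm² — area = 838.62 mm²; (whole slice rotated 60° about Z — lengths, areas and connectivity unchanged). At z = 26.1: the cube is not intersected at this z (z outside [0, 18]); the cube at (8, 9) is present — its section is the full 22×25 rectangle (area 550.00 mm²); the 11×30 cube at (11, 11) contributes its full rectangle (area 330.00 mm²); the cylinder at (-2, 6) does not reach this height (z outside [9.5, 19.5]); Merging all regions: the regions partially overlap — summed areas 880.00 mm² minus the doubly-counted overlap 253.00 mm² gives 627.00 mm² — area = 627.00 mm²; (whole slice rotated 60° about Z — lengths, areas and connectivity unchanged). Checking containment: at z = 26.1 the cross-section extends beyond the z = 13.8 cross-section by about 213.50 mm².

part overhangs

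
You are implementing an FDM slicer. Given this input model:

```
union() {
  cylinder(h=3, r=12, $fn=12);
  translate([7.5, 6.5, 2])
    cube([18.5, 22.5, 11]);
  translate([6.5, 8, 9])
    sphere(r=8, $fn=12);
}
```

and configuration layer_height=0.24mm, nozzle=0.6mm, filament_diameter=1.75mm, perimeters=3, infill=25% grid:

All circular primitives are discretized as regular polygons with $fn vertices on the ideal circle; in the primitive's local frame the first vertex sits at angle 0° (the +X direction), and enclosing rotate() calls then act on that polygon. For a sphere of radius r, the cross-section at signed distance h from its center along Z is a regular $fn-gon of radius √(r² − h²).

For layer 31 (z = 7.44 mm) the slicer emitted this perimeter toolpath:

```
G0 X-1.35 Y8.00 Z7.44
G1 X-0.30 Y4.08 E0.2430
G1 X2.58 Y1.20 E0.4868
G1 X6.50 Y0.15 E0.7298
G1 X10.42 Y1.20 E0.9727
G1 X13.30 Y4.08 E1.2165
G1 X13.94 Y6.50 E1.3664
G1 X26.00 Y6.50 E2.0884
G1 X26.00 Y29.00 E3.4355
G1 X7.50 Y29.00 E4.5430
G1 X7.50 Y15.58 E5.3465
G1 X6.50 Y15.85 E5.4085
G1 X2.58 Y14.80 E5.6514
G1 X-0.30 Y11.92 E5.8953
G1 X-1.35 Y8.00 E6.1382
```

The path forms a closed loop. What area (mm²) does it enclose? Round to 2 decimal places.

Apply the shoelace formula to the sequence of (X, Y) vertices; enclosed area = 552.61 mm².

552.61 mm²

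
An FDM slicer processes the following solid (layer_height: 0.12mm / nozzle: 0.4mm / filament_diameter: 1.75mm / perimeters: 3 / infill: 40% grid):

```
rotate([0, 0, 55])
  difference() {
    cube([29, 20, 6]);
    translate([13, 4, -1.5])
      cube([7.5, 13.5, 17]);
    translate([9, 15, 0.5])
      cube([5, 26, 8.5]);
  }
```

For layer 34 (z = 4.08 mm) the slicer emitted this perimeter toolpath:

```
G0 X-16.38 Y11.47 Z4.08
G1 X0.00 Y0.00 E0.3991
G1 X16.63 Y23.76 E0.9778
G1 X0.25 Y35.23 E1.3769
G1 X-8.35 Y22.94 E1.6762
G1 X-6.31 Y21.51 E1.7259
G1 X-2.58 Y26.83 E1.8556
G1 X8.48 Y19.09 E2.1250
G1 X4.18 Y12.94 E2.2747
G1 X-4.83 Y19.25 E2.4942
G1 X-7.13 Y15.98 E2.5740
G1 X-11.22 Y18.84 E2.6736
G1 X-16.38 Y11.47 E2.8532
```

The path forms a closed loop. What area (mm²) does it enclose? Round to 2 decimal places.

456.13 mm²

Apply the shoelace formula to the sequence of (X, Y) vertices; enclosed area = 456.13 mm².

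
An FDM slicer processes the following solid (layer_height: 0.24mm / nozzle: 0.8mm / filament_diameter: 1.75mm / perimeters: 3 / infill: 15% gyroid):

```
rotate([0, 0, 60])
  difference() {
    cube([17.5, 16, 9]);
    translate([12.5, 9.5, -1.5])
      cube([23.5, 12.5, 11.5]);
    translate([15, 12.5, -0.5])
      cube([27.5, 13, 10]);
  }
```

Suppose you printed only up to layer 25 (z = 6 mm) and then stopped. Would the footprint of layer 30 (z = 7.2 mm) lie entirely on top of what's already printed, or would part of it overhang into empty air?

entirely on top

Compare the two slices. At z = 6: the cube is present — its section is the full 17.5×16 rectangle (area 280.00 mm²); the 23.5×12.5 cube at (12.5, 9.5) contributes its full rectangle (area 293.75 mm²); the cube at (15, 12.5) (footprint 27.5×13) is included at this height (area 357.50 mm²); Taking the first minus the rest: starting from the 17.5×16 cube (280.00 mm²), the 23.5×12.5 cube at (12.5, 9.5) partially overlaps it — only the 32.50 mm² overlap (of its 293.75 mm²) is removed, clipping the outline; the 27.5×13 cube at (15, 12.5) misses the remaining region (no effect) — area = 247.50 mm²; (whole slice rotated 60° about Z — lengths, areas and connectivity unchanged). At z = 7.2: the cube (footprint 17.5×16) is included at this height (area 280.00 mm²); the cube at (12.5, 9.5) (footprint 23.5×12.5) is included at this height (area 293.75 mm²); the 27.5×13 cube at (15, 12.5) contributes its full rectangle (area 357.50 mm²); Taking the first minus the rest: starting from the 17.5×16 cube (280.00 mm²), the 23.5×12.5 cube at (12.5, 9.5) partially overlaps it — only the 32.50 mm² overlap (of its 293.75 mm²) is removed, clipping the outline; the 27.5×13 cube at (15, 12.5) misses the remaining region (no effect) — area = 247.50 mm²; (whole slice rotated 60° about Z — lengths, areas and connectivity unchanged). Checking containment: the cross-section at z = 7.2 is a subset of the cross-section at z = 6.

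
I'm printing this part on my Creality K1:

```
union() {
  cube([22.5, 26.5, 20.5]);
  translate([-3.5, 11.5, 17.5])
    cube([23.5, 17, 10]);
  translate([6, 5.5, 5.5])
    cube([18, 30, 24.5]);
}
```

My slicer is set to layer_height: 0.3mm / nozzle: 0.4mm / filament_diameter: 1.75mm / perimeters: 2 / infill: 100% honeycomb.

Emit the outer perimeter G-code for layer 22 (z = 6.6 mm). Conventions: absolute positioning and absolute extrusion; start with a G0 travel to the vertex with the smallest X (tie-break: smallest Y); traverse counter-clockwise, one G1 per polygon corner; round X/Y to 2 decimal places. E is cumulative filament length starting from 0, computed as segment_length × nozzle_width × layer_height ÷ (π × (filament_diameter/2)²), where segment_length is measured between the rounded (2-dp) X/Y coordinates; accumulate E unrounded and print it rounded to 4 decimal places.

At z = 6.6 mm: the 22.5×26.5 cube contributes its full rectangle; the cube at (-3.5, 11.5) does not reach this height (z outside [17.5, 27.5]); the cube at (6, 5.5) is present — its section is the full 18×30 rectangle; Merging all regions: the regions partially overlap (shared area 346.50 mm²), so overlapping operands fuse into one piece — 1 connected region. The outline is a single polygon with 8 vertices. Extrusion per mm of travel: 0.4 × 0.3 / (π × 0.875²) = 0.049890. Accumulating E over each segment gives final E = 5.9369.

G0 X0.00 Y0.00 Z6.60
G1 X22.50 Y0.00 E1.1225
G1 X22.50 Y5.50 E1.3969
G1 X24.00 Y5.50 E1.4718
G1 X24.00 Y35.50 E2.9685
G1 X6.00 Y35.50 E3.8665
G1 X6.00 Y26.50 E4.3155
G1 X0.00 Y26.50 E4.6148
G1 X0.00 Y0.00 E5.9369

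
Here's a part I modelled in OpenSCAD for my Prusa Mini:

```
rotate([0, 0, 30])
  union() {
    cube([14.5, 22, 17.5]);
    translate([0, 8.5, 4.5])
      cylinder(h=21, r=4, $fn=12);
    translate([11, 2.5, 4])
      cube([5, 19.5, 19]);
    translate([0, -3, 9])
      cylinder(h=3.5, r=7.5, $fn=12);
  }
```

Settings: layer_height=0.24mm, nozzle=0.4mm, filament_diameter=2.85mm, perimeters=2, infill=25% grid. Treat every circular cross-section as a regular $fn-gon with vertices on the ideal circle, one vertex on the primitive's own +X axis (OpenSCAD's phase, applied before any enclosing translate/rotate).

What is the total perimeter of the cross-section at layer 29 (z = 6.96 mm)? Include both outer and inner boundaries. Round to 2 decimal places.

At z = 6.96 mm: the cube is present — its section is the full 14.5×22 rectangle (perimeter 73.00 mm); the r=4 cylinder at (0, 8.5) contributes a regular 12-gon of circumradius 4 (perimeter = 2·12·4.000·sin(180°/12) = 24.85 mm); the cube at (11, 2.5) is present — its section is the full 5×19.5 rectangle (perimeter 49.00 mm); the cylinder at (0, -3) does not reach this height (z outside [9, 12.5]); Merging all regions: the regions partially overlap (shared area 92.25 mm²), so the edge portions inside another operand are dropped and the merged outline is re-measured after clipping — boundary = 80.42 mm; (rotated 30° about Z; rotation is an isometry so areas/perimeters/island counts are preserved). Overall, the cross-section is a single solid region. Total boundary length (outer) = 80.42 mm.

80.42 mm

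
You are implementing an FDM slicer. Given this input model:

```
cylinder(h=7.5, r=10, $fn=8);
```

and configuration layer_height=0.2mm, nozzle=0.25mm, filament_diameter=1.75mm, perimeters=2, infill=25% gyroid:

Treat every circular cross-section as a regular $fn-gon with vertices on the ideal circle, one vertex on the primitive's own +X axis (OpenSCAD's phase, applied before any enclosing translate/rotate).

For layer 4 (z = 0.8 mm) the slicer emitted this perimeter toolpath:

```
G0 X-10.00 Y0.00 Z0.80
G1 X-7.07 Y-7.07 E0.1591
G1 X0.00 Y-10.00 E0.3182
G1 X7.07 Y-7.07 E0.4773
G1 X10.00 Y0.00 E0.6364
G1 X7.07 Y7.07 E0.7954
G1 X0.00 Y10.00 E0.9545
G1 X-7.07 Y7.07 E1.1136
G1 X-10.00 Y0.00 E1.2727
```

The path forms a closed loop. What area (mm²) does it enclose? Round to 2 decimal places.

282.80 mm²

Apply the shoelace formula to the sequence of (X, Y) vertices; enclosed area = 282.80 mm².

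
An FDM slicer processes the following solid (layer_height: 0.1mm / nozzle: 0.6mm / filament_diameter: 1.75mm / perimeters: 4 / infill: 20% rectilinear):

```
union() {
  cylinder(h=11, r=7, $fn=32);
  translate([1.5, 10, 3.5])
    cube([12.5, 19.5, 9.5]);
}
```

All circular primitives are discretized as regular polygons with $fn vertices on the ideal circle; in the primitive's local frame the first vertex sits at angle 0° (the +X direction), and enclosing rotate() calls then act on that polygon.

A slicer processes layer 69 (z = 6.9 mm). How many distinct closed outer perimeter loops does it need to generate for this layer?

At z = 6.9 mm: the r=7 cylinder gives a regular 32-gon of circumradius 7 (constant along its height); the cube at (1.5, 10) (footprint 12.5×19.5) is included at this height; Merging all regions: the 2 present regions are separate (no shared area or edge), so areas and boundary lengths simply add and each stays a separate island — 2 connected regions. The result has 2 disconnected regions.

2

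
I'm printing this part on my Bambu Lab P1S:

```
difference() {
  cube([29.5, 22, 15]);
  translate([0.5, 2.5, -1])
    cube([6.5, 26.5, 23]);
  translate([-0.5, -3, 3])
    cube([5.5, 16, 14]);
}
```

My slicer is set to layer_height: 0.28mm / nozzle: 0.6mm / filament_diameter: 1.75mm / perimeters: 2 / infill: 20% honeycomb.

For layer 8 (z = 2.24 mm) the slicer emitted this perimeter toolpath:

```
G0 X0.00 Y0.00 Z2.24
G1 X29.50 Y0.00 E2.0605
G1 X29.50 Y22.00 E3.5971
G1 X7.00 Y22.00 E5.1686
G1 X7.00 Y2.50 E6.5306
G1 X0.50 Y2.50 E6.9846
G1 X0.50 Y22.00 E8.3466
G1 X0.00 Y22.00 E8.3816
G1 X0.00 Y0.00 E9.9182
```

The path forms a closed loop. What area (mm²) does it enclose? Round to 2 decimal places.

522.25 mm²

Apply the shoelace formula to the sequence of (X, Y) vertices; enclosed area = 522.25 mm².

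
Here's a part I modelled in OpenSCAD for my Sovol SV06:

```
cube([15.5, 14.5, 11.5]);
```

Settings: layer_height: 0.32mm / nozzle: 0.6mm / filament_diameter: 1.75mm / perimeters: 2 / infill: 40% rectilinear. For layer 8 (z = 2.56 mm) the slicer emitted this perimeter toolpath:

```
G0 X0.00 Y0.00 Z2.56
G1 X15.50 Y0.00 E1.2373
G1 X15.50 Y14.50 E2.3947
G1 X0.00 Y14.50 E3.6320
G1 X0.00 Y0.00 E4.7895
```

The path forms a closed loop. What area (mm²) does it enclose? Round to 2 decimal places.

Apply the shoelace formula to the sequence of (X, Y) vertices; enclosed area = 224.75 mm².

224.75 mm²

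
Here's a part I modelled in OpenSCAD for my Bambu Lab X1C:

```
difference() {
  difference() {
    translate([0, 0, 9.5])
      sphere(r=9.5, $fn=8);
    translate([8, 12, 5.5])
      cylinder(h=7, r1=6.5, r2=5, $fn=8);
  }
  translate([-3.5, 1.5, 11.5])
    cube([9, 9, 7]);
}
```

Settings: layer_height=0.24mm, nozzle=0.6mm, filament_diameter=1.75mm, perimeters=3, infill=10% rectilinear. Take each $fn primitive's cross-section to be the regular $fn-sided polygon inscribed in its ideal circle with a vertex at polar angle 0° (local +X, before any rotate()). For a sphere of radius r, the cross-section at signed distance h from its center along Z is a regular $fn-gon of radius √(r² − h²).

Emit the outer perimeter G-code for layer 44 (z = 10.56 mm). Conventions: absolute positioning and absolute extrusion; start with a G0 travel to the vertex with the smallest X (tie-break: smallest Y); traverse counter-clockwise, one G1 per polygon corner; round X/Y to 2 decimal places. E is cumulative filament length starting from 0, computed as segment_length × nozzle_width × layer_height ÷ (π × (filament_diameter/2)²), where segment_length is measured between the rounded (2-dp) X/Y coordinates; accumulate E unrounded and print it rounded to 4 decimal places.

G0 X-9.44 Y0.00 Z10.56
G1 X-6.68 Y-6.68 E0.4327
G1 X0.00 Y-9.44 E0.8654
G1 X6.68 Y-6.68 E1.2981
G1 X9.44 Y0.00 E1.7308
G1 X6.68 Y6.68 E2.1636
G1 X0.00 Y9.44 E2.5963
G1 X-6.68 Y6.68 E3.0290
G1 X-9.44 Y0.00 E3.4617

At z = 10.56 mm: the r=9.5 sphere contributes a regular 8-gon of circumradius √(9.5²−1.06²) = 9.441; the cone at (8, 12) (r1=6.5→r2=5) has section circumradius 5.416 here — a regular 8-gon; After the difference (first − rest): starting from the r=9.5 sphere, the cone at (8, 12) misses the remaining region (no effect) — 1 connected region; the cube at (-3.5, 1.5) is not intersected at this z (z outside [11.5, 18.5]); Subtracting the remaining from the first: none of the subtracted shapes is present at this height, so the result so far is unchanged — 1 connected region. The outline is a single polygon with 8 vertices. Extrusion per mm of travel: 0.6 × 0.24 / (π × 0.875²) = 0.059868. Accumulating E over each segment gives final E = 3.4617.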